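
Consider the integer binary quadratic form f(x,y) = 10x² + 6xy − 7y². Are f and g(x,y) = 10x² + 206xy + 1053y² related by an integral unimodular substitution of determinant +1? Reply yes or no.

D₁ = 316, D₂ = 316
river cycle of f (length 6): (-7, 8, 9), (9, 10, -6), (-6, 14, 5), (5, 16, -3), (-3, 14, 10), (10, 6, -7)
river cycle of g (length 6): (10, 6, -7), (-7, 8, 9), (9, 10, -6), (-6, 14, 5), (5, 16, -3), (-3, 14, 10)
cycles coincide ⇒ equivalent

yes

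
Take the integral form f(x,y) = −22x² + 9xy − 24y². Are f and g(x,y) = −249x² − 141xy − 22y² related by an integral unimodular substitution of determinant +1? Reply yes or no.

D₁ = -2031, D₂ = -2031
f is negative-definite; reduce −f:
−f: reduced (well bottom): (22,-9,24) with a≤c, −a<b≤a
flip sign back: reduced form of f is (-22,9,-24)
g is negative-definite; reduce −g:
−g: flip: (249,141,22)→(22,-141,249)
−g: translate: b→-9 (≡-141 mod 44), so (22,-141,249)→(22,-9,24)
−g: reduced (well bottom): (22,-9,24) with a≤c, −a<b≤a
flip sign back: reduced form of g is (-22,9,-24)
reduced forms (-22, 9, -24) vs (-22, 9, -24) ⇒ equivalent

yes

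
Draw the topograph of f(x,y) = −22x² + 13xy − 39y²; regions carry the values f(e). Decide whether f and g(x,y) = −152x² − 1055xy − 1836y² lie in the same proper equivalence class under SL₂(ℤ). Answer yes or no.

D₁ = -3263, D₂ = -3263
f is negative-definite; reduce −f:
−f: reduced (well bottom): (22,-13,39) with a≤c, −a<b≤a
flip sign back: reduced form of f is (-22,13,-39)
g is negative-definite; reduce −g:
−g: translate: b→143 (≡1055 mod 304), so (152,1055,1836)→(152,143,39)
−g: flip: (152,143,39)→(39,-143,152)
−g: translate: b→13 (≡-143 mod 78), so (39,-143,152)→(39,13,22)
−g: flip: (39,13,22)→(22,-13,39)
−g: reduced (well bottom): (22,-13,39) with a≤c, −a<b≤a
flip sign back: reduced form of g is (-22,13,-39)
reduced forms (-22, 13, -39) vs (-22, 13, -39) ⇒ equivalent

yes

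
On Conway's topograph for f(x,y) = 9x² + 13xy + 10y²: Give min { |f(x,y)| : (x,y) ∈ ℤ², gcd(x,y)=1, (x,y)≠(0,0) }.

translate: b→-5 (≡13 mod 18), so (9,13,10)→(9,-5,6)
flip: (9,-5,6)→(6,5,9)
reduced (well bottom): (6,5,9) with a≤c, −a<b≤a
well minimum = a = 6

6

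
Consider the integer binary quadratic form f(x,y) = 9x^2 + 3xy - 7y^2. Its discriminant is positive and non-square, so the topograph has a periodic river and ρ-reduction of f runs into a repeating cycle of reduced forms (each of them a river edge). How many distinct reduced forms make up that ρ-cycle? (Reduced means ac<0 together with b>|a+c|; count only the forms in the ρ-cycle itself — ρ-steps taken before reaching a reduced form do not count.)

D = 261, ⌊√D⌋ = 16
river: ρ → (-7,11,5)
river: ρ → (5,9,-9)
river: ρ → (-9,9,5)
river: ρ → (5,11,-7)
river: ρ → (-7,3,9)
river: ρ → (9,15,-1)
river: ρ → (-1,15,9)
river: ρ → (9,3,-7)
ρ-cycle length = 8 (tail of 0 descent steps not counted)

8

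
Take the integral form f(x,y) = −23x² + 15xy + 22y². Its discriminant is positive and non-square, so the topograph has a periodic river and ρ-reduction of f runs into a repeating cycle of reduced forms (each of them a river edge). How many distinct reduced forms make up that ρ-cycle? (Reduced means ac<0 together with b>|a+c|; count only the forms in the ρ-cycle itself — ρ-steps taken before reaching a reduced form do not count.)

D = 2249, ⌊√D⌋ = 47
river: ρ → (22,29,-16)
river: ρ → (-16,35,16)
river: ρ → (16,29,-22)
river: ρ → (-22,15,23)
river: ρ → (23,31,-14)
river: ρ → (-14,25,29)
river: ρ → (29,33,-10)
river: ρ → (-10,47,1)
river: ρ → (1,47,-10)
river: ρ → (-10,33,29)
river: ρ → (29,25,-14)
river: ρ → (-14,31,23)
river: ρ → (23,15,-22)
river: ρ → (-22,29,16)
river: ρ → (16,35,-16)
river: ρ → (-16,29,22)
river: ρ → (22,15,-23)
river: ρ → (-23,31,14)
river: ρ → (14,25,-29)
river: ρ → (-29,33,10)
river: ρ → (10,47,-1)
river: ρ → (-1,47,10)
river: ρ → (10,33,-29)
river: ρ → (-29,25,14)
river: ρ → (14,31,-23)
river: ρ → (-23,15,22)
ρ-cycle length = 26 (tail of 0 descent steps not counted)

26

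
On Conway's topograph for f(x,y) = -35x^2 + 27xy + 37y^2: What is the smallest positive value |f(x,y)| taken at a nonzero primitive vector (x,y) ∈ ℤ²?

river: ρ → (37,47,-25)
river: ρ → (-25,53,31)
river: ρ → (31,71,-7)
river: ρ → (-7,69,41)
river: ρ → (41,13,-35)
river: ρ → (-35,57,19)
river: ρ → (19,57,-35)
river: ρ → (-35,13,41)
river: ρ → (41,69,-7)
river: ρ → (-7,71,31)
river: ρ → (31,53,-25)
river: ρ → (-25,47,37)
river: ρ → (37,27,-35)
river: ρ → (-35,43,29)
river: ρ → (29,73,-5)
river: ρ → (-5,67,71)
river: ρ → (71,75,-1)
river: ρ → (-1,75,71)
river: ρ → (71,67,-5)
river: ρ → (-5,73,29)
river: ρ → (29,43,-35)
river: ρ → (-35,27,37)
closes: descent 0, river 22
min |a| on river = 1

1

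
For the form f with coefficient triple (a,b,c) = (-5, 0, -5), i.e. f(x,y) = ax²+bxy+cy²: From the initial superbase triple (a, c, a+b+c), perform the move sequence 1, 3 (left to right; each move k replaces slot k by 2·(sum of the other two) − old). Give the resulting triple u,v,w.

start (-5,-5,-10) = (f(1,0),f(0,1),f(1,1))
replace slot 1: 2·((-5)+(-10)) − (-5) = -25 → (-25,-5,-10)
replace slot 3: 2·((-25)+(-5)) − (-10) = -50 → (-25,-5,-50)

-25,-5,-50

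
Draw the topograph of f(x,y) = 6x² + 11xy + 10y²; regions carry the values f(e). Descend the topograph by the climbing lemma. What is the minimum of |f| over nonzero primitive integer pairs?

translate: b→-1 (≡11 mod 12), so (6,11,10)→(6,-1,5)
flip: (6,-1,5)→(5,1,6)
reduced (well bottom): (5,1,6) with a≤c, −a<b≤a
well minimum = a = 5

5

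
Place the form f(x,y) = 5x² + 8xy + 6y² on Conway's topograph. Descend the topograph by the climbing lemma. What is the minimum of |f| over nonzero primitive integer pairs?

translate: b→-2 (≡8 mod 10), so (5,8,6)→(5,-2,3)
flip: (5,-2,3)→(3,2,5)
reduced (well bottom): (3,2,5) with a≤c, −a<b≤a
well minimum = a = 3

3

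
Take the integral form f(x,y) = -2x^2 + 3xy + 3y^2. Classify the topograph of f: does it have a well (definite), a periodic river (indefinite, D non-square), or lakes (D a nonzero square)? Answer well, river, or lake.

D = b²−4ac = 3² − 4·(-2)·3 = 33
D > 0 non-square ⇒ indefinite ⇒ periodic river

river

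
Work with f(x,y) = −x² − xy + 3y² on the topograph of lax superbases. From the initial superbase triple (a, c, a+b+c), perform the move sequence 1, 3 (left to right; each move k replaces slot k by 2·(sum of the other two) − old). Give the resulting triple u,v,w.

start (-1,3,1) = (f(1,0),f(0,1),f(1,1))
replace slot 1: 2·(3+1) − (-1) = 9 → (9,3,1)
replace slot 3: 2·(9+3) − 1 = 23 → (9,3,23)

9,3,23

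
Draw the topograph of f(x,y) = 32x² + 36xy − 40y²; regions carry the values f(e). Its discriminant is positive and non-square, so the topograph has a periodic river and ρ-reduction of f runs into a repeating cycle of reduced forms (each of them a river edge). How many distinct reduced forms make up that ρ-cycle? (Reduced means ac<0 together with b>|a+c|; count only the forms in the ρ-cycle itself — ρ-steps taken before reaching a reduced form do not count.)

D = 6416, ⌊√D⌋ = 80
river: ρ → (-40,44,28)
river: ρ → (28,68,-16)
river: ρ → (-16,60,44)
river: ρ → (44,28,-32)
river: ρ → (-32,36,40)
river: ρ → (40,44,-28)
river: ρ → (-28,68,16)
river: ρ → (16,60,-44)
river: ρ → (-44,28,32)
river: ρ → (32,36,-40)
ρ-cycle length = 10 (tail of 0 descent steps not counted)

10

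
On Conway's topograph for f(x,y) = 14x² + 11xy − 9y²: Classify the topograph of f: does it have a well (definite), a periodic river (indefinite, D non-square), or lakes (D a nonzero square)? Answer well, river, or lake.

D = b²−4ac = 11² − 4·14·(-9) = 625
D = 25² is a perfect square ⇒ form factors over ℤ ⇒ lakes

lake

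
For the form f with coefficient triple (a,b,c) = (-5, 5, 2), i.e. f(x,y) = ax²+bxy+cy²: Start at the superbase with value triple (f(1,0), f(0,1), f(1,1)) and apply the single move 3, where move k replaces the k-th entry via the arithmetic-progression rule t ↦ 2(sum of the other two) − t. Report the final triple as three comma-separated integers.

start (-5,2,2) = (f(1,0),f(0,1),f(1,1))
replace slot 3: 2·((-5)+2) − 2 = -8 → (-5,2,-8)

-5,2,-8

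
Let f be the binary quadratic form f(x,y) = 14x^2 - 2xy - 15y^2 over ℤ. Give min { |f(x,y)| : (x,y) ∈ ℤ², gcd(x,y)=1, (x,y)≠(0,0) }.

descent: ρ → (-15,2,14)  [lands on river]
river: ρ → (14,26,-3)
river: ρ → (-3,28,5)
river: ρ → (5,22,-18)
river: ρ → (-18,14,9)
river: ρ → (9,22,-10)
river: ρ → (-10,18,13)
river: ρ → (13,8,-15)
river: ρ → (-15,22,6)
river: ρ → (6,26,-7)
river: ρ → (-7,16,21)
river: ρ → (21,26,-2)
river: ρ → (-2,26,21)
river: ρ → (21,16,-7)
river: ρ → (-7,26,6)
river: ρ → (6,22,-15)
river: ρ → (-15,8,13)
river: ρ → (13,18,-10)
river: ρ → (-10,22,9)
river: ρ → (9,14,-18)
river: ρ → (-18,22,5)
river: ρ → (5,28,-3)
river: ρ → (-3,26,14)
river: ρ → (14,2,-15)
river: ρ → (-15,28,1)
river: ρ → (1,28,-15)
closes: descent 1, river 26
min |a| on river = 1

1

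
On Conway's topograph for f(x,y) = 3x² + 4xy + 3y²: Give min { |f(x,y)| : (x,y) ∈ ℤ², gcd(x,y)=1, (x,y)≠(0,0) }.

translate: b→-2 (≡4 mod 6), so (3,4,3)→(3,-2,2)
flip: (3,-2,2)→(2,2,3)
reduced (well bottom): (2,2,3) with a≤c, −a<b≤a
well minimum = a = 2

2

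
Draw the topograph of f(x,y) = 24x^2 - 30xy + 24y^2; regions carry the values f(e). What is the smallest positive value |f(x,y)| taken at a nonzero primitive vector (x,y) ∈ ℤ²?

translate: b→18 (≡-30 mod 48), so (24,-30,24)→(24,18,18)
flip: (24,18,18)→(18,-18,24)
translate: b→18 (≡-18 mod 36), so (18,-18,24)→(18,18,24)
reduced (well bottom): (18,18,24) with a≤c, −a<b≤a
well minimum = a = 18

18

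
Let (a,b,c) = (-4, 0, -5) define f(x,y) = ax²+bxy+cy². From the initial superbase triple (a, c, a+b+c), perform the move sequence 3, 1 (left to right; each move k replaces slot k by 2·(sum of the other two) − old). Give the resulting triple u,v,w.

start (-4,-5,-9) = (f(1,0),f(0,1),f(1,1))
replace slot 3: 2·((-4)+(-5)) − (-9) = -9 → (-4,-5,-9)
replace slot 1: 2·((-5)+(-9)) − (-4) = -24 → (-24,-5,-9)

-24,-5,-9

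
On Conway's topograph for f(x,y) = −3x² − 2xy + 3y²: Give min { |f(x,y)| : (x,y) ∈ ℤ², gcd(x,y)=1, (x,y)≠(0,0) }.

descent: ρ → (3,2,-3)  [lands on river]
river: ρ → (-3,4,2)
river: ρ → (2,4,-3)
river: ρ → (-3,2,3)
river: ρ → (3,4,-2)
river: ρ → (-2,4,3)
closes: descent 1, river 6
min |a| on river = 2

2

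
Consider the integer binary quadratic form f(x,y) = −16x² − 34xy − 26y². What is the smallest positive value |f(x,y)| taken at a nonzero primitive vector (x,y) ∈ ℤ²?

translate: b→2 (≡34 mod 32), so (16,34,26)→(16,2,8)
flip: (16,2,8)→(8,-2,16)
reduced (well bottom): (8,-2,16) with a≤c, −a<b≤a
well minimum |f| = |-8| = 8 (negative-definite)

8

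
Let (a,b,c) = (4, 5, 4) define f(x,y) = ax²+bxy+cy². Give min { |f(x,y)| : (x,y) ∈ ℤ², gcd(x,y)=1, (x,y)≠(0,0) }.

translate: b→-3 (≡5 mod 8), so (4,5,4)→(4,-3,3)
flip: (4,-3,3)→(3,3,4)
reduced (well bottom): (3,3,4) with a≤c, −a<b≤a
well minimum = a = 3

3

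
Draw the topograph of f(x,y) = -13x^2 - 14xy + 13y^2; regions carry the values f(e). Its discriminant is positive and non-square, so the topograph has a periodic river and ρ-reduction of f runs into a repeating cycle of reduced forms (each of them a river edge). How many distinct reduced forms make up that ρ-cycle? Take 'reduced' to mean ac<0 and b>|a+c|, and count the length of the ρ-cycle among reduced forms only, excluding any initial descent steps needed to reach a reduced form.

D = 872, ⌊√D⌋ = 29
descent: ρ → (13,14,-13)  [lands on river]
river: ρ → (-13,12,14)
river: ρ → (14,16,-11)
river: ρ → (-11,28,2)
river: ρ → (2,28,-11)
river: ρ → (-11,16,14)
river: ρ → (14,12,-13)
river: ρ → (-13,14,13)
river: ρ → (13,12,-14)
river: ρ → (-14,16,11)
river: ρ → (11,28,-2)
river: ρ → (-2,28,11)
river: ρ → (11,16,-14)
river: ρ → (-14,12,13)
ρ-cycle length = 14 (tail of 1 descent step not counted)

14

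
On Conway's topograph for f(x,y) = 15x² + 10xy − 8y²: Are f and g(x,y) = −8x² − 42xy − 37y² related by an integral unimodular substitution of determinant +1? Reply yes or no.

D₁ = 580, D₂ = 580
river cycle of f (length 6): (-8, 22, 3), (3, 20, -15), (-15, 10, 8), (8, 22, -3), (-3, 20, 15), (15, 10, -8)
river cycle of g (length 6): (-3, 20, 15), (15, 10, -8), (-8, 22, 3), (3, 20, -15), (-15, 10, 8), (8, 22, -3)
cycles coincide ⇒ equivalent

yes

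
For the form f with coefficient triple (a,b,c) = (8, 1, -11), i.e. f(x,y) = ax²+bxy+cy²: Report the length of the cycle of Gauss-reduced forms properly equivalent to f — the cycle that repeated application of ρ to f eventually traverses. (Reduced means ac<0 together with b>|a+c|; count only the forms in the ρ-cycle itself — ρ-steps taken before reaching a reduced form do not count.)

D = 353, ⌊√D⌋ = 18
descent: ρ → (-11,-1,8)
descent: ρ → (8,17,-2)  [lands on river]
river: ρ → (-2,15,16)
river: ρ → (16,17,-1)
river: ρ → (-1,17,16)
river: ρ → (16,15,-2)
river: ρ → (-2,17,8)
river: ρ → (8,15,-4)
river: ρ → (-4,17,4)
river: ρ → (4,15,-8)
river: ρ → (-8,17,2)
river: ρ → (2,15,-16)
river: ρ → (-16,17,1)
river: ρ → (1,17,-16)
river: ρ → (-16,15,2)
river: ρ → (2,17,-8)
river: ρ → (-8,15,4)
river: ρ → (4,17,-4)
river: ρ → (-4,15,8)
ρ-cycle length = 18 (tail of 2 descent steps not counted)

18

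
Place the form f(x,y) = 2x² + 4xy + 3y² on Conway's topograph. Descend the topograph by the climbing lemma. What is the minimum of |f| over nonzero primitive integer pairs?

translate: b→0 (≡4 mod 4), so (2,4,3)→(2,0,1)
flip: (2,0,1)→(1,0,2)
reduced (well bottom): (1,0,2) with a≤c, −a<b≤a
well minimum = a = 1

1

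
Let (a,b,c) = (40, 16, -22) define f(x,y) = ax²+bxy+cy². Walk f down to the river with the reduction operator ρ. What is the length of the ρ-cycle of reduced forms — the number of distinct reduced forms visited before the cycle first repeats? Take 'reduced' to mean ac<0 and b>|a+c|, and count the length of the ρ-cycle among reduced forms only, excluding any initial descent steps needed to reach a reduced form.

D = 3776, ⌊√D⌋ = 61
descent: ρ → (-22,28,34)  [lands on river]
river: ρ → (34,40,-16)
river: ρ → (-16,56,10)
river: ρ → (10,44,-46)
river: ρ → (-46,48,8)
river: ρ → (8,48,-46)
river: ρ → (-46,44,10)
river: ρ → (10,56,-16)
river: ρ → (-16,40,34)
river: ρ → (34,28,-22)
river: ρ → (-22,60,2)
river: ρ → (2,60,-22)
ρ-cycle length = 12 (tail of 1 descent step not counted)

12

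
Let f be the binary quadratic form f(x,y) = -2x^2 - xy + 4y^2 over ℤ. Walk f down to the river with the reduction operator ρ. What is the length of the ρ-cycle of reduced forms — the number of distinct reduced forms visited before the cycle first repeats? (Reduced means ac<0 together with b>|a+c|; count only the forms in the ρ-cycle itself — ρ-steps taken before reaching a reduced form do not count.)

D = 33, ⌊√D⌋ = 5
descent: ρ → (4,1,-2)
descent: ρ → (-2,3,3)  [lands on river]
river: ρ → (3,3,-2)
river: ρ → (-2,5,1)
river: ρ → (1,5,-2)
ρ-cycle length = 4 (tail of 2 descent steps not counted)

4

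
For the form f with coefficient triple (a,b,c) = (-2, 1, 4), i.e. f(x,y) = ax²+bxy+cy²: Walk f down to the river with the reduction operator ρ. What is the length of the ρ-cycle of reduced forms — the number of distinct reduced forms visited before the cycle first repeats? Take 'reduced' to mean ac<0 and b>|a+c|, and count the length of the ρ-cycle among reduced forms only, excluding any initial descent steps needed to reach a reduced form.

D = 33, ⌊√D⌋ = 5
descent: ρ → (4,-1,-2)
descent: ρ → (-2,5,1)  [lands on river]
river: ρ → (1,5,-2)
river: ρ → (-2,3,3)
river: ρ → (3,3,-2)
ρ-cycle length = 4 (tail of 2 descent steps not counted)

4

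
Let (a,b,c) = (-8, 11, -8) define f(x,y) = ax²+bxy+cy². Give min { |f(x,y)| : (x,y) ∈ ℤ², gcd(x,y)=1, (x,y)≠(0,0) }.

translate: b→5 (≡-11 mod 16), so (8,-11,8)→(8,5,5)
flip: (8,5,5)→(5,-5,8)
translate: b→5 (≡-5 mod 10), so (5,-5,8)→(5,5,8)
reduced (well bottom): (5,5,8) with a≤c, −a<b≤a
well minimum |f| = |-5| = 5 (negative-definite)

5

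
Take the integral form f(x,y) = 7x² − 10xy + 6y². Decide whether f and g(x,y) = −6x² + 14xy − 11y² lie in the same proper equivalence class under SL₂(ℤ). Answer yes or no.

D₁ = -68, D₂ = -68
f: translate: b→4 (≡-10 mod 14), so (7,-10,6)→(7,4,3)
f: flip: (7,4,3)→(3,-4,7)
f: translate: b→2 (≡-4 mod 6), so (3,-4,7)→(3,2,6)
f: reduced (well bottom): (3,2,6) with a≤c, −a<b≤a
g is negative-definite; reduce −g:
−g: translate: b→-2 (≡-14 mod 12), so (6,-14,11)→(6,-2,3)
−g: flip: (6,-2,3)→(3,2,6)
−g: reduced (well bottom): (3,2,6) with a≤c, −a<b≤a
flip sign back: reduced form of g is (-3,-2,-6)
reduced forms (3, 2, 6) vs (-3, -2, -6) ⇒ inequivalent

no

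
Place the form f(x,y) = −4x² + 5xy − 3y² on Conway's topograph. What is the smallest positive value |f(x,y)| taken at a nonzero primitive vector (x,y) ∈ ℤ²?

translate: b→3 (≡-5 mod 8), so (4,-5,3)→(4,3,2)
flip: (4,3,2)→(2,-3,4)
translate: b→1 (≡-3 mod 4), so (2,-3,4)→(2,1,3)
reduced (well bottom): (2,1,3) with a≤c, −a<b≤a
well minimum |f| = |-2| = 2 (negative-definite)

2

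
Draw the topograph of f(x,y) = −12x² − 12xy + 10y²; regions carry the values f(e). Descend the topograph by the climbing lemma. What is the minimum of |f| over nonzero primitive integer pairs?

descent: ρ → (10,12,-12)  [lands on river]
river: ρ → (-12,12,10)
river: ρ → (10,8,-14)
river: ρ → (-14,20,4)
river: ρ → (4,20,-14)
river: ρ → (-14,8,10)
closes: descent 1, river 6
min |a| on river = 4

4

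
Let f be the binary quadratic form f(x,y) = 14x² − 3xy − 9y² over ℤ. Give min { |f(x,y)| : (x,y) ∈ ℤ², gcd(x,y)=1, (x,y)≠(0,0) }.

descent: ρ → (-9,21,2)  [lands on river]
river: ρ → (2,19,-19)
river: ρ → (-19,19,2)
river: ρ → (2,21,-9)
river: ρ → (-9,15,8)
river: ρ → (8,17,-7)
river: ρ → (-7,11,14)
river: ρ → (14,17,-4)
river: ρ → (-4,15,18)
river: ρ → (18,21,-1)
river: ρ → (-1,21,18)
river: ρ → (18,15,-4)
river: ρ → (-4,17,14)
river: ρ → (14,11,-7)
river: ρ → (-7,17,8)
river: ρ → (8,15,-9)
closes: descent 1, river 16
min |a| on river = 1

1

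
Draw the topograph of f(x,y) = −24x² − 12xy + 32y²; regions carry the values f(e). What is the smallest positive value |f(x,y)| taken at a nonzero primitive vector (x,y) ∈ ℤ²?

descent: ρ → (32,12,-24)  [lands on river]
river: ρ → (-24,36,20)
river: ρ → (20,44,-16)
river: ρ → (-16,52,8)
river: ρ → (8,44,-40)
river: ρ → (-40,36,12)
river: ρ → (12,36,-40)
river: ρ → (-40,44,8)
river: ρ → (8,52,-16)
river: ρ → (-16,44,20)
river: ρ → (20,36,-24)
river: ρ → (-24,12,32)
river: ρ → (32,52,-4)
river: ρ → (-4,52,32)
closes: descent 1, river 14
min |a| on river = 4

4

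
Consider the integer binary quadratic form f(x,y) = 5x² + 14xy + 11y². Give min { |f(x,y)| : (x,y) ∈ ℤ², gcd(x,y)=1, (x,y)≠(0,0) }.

translate: b→4 (≡14 mod 10), so (5,14,11)→(5,4,2)
flip: (5,4,2)→(2,-4,5)
translate: b→0 (≡-4 mod 4), so (2,-4,5)→(2,0,3)
reduced (well bottom): (2,0,3) with a≤c, −a<b≤a
well minimum = a = 2

2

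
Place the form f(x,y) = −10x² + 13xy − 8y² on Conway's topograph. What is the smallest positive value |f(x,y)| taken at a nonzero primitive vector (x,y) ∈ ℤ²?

translate: b→7 (≡-13 mod 20), so (10,-13,8)→(10,7,5)
flip: (10,7,5)→(5,-7,10)
translate: b→3 (≡-7 mod 10), so (5,-7,10)→(5,3,8)
reduced (well bottom): (5,3,8) with a≤c, −a<b≤a
well minimum |f| = |-5| = 5 (negative-definite)

5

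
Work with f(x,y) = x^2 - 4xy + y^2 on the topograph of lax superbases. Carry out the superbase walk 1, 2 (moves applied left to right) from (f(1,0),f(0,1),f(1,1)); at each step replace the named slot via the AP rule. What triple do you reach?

start (1,1,-2) = (f(1,0),f(0,1),f(1,1))
replace slot 1: 2·(1+(-2)) − 1 = -3 → (-3,1,-2)
replace slot 2: 2·((-3)+(-2)) − 1 = -11 → (-3,-11,-2)

-3,-11,-2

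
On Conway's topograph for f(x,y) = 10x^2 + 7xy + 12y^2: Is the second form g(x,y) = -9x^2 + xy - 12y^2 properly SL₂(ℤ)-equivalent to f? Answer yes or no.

D₁ = -431, D₂ = -431
f: reduced (well bottom): (10,7,12) with a≤c, −a<b≤a
g is negative-definite; reduce −g:
−g: reduced (well bottom): (9,-1,12) with a≤c, −a<b≤a
flip sign back: reduced form of g is (-9,1,-12)
reduced forms (10, 7, 12) vs (-9, 1, -12) ⇒ inequivalent

no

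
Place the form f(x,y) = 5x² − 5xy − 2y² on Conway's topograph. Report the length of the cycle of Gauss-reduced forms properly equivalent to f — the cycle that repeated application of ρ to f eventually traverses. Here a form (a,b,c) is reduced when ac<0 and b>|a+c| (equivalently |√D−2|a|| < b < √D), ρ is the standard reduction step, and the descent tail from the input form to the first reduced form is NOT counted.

D = 65, ⌊√D⌋ = 8
descent: ρ → (-2,5,5)  [lands on river]
river: ρ → (5,5,-2)
river: ρ → (-2,7,2)
river: ρ → (2,5,-5)
river: ρ → (-5,5,2)
river: ρ → (2,7,-2)
ρ-cycle length = 6 (tail of 1 descent step not counted)

6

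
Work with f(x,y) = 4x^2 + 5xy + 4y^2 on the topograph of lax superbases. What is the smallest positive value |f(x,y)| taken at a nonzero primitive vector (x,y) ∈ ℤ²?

translate: b→-3 (≡5 mod 8), so (4,5,4)→(4,-3,3)
flip: (4,-3,3)→(3,3,4)
reduced (well bottom): (3,3,4) with a≤c, −a<b≤a
well minimum = a = 3

3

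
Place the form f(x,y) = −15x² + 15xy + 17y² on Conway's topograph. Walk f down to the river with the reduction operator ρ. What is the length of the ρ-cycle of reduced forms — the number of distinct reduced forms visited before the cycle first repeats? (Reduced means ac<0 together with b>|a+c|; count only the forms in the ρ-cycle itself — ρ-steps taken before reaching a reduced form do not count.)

D = 1245, ⌊√D⌋ = 35
river: ρ → (17,19,-13)
river: ρ → (-13,33,3)
river: ρ → (3,33,-13)
river: ρ → (-13,19,17)
river: ρ → (17,15,-15)
river: ρ → (-15,15,17)
ρ-cycle length = 6 (tail of 0 descent steps not counted)

6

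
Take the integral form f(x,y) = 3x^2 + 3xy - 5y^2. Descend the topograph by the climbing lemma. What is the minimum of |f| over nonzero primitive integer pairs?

river: ρ → (-5,7,1)
river: ρ → (1,7,-5)
river: ρ → (-5,3,3)
river: ρ → (3,3,-5)
closes: descent 0, river 4
min |a| on river = 1

1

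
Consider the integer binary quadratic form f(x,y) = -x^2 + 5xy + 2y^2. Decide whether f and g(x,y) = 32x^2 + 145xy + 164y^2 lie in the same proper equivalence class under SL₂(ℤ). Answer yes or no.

D₁ = 33, D₂ = 33
river cycle of f (length 4): (2, 3, -3), (-3, 3, 2), (2, 5, -1), (-1, 5, 2)
river cycle of g (length 4): (2, 3, -3), (-3, 3, 2), (2, 5, -1), (-1, 5, 2)
cycles coincide ⇒ equivalent

yes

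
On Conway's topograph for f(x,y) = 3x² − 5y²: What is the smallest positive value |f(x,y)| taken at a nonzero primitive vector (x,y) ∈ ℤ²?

descent: ρ → (-5,0,3)
descent: ρ → (3,6,-2)  [lands on river]
river: ρ → (-2,6,3)
closes: descent 2, river 2
min |a| on river = 2

2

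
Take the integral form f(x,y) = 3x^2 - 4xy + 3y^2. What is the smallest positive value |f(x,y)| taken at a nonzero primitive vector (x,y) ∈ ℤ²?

translate: b→2 (≡-4 mod 6), so (3,-4,3)→(3,2,2)
flip: (3,2,2)→(2,-2,3)
translate: b→2 (≡-2 mod 4), so (2,-2,3)→(2,2,3)
reduced (well bottom): (2,2,3) with a≤c, −a<b≤a
well minimum = a = 2

2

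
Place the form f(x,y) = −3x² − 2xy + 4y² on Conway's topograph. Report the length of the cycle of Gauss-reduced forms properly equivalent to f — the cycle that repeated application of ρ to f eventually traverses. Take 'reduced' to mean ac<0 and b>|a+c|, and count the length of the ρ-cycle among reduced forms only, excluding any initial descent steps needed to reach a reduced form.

D = 52, ⌊√D⌋ = 7
descent: ρ → (4,2,-3)  [lands on river]
river: ρ → (-3,4,3)
river: ρ → (3,2,-4)
river: ρ → (-4,6,1)
river: ρ → (1,6,-4)
river: ρ → (-4,2,3)
river: ρ → (3,4,-3)
river: ρ → (-3,2,4)
river: ρ → (4,6,-1)
river: ρ → (-1,6,4)
ρ-cycle length = 10 (tail of 1 descent step not counted)

10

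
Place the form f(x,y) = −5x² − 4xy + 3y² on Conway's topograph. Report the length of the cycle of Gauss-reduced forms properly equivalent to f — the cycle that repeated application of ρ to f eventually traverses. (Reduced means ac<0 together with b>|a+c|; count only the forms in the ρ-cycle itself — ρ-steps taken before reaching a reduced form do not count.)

D = 76, ⌊√D⌋ = 8
descent: ρ → (3,4,-5)  [lands on river]
river: ρ → (-5,6,2)
river: ρ → (2,6,-5)
river: ρ → (-5,4,3)
river: ρ → (3,8,-1)
river: ρ → (-1,8,3)
ρ-cycle length = 6 (tail of 1 descent step not counted)

6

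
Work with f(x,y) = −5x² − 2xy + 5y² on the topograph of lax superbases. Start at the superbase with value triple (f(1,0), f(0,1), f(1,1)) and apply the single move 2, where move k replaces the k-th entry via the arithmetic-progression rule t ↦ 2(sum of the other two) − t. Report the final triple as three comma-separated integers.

start (-5,5,-2) = (f(1,0),f(0,1),f(1,1))
replace slot 2: 2·((-5)+(-2)) − 5 = -19 → (-5,-19,-2)

-5,-19,-2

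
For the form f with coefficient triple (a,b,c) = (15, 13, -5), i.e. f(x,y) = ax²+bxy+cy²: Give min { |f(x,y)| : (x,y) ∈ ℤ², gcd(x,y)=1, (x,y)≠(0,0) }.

river: ρ → (-5,17,9)
river: ρ → (9,19,-3)
river: ρ → (-3,17,15)
river: ρ → (15,13,-5)
closes: descent 0, river 4
min |a| on river = 3

3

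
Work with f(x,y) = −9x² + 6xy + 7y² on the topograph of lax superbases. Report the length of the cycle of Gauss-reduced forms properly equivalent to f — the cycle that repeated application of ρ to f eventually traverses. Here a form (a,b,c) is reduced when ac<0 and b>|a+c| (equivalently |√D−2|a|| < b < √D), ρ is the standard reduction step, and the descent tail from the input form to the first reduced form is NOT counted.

D = 288, ⌊√D⌋ = 16
river: ρ → (7,8,-8)
river: ρ → (-8,8,7)
river: ρ → (7,6,-9)
river: ρ → (-9,12,4)
river: ρ → (4,12,-9)
river: ρ → (-9,6,7)
ρ-cycle length = 6 (tail of 0 descent steps not counted)

6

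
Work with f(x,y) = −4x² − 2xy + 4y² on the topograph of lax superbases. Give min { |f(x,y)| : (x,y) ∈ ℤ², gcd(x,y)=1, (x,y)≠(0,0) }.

descent: ρ → (4,2,-4)  [lands on river]
river: ρ → (-4,6,2)
river: ρ → (2,6,-4)
river: ρ → (-4,2,4)
river: ρ → (4,6,-2)
river: ρ → (-2,6,4)
closes: descent 1, river 6
min |a| on river = 2

2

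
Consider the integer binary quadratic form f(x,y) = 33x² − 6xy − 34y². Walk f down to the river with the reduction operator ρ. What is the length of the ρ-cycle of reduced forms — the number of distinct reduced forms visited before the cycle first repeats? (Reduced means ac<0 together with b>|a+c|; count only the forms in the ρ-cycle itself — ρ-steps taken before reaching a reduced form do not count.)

D = 4524, ⌊√D⌋ = 67
descent: ρ → (-34,6,33)  [lands on river]
river: ρ → (33,60,-7)
river: ρ → (-7,66,6)
river: ρ → (6,66,-7)
river: ρ → (-7,60,33)
river: ρ → (33,6,-34)
river: ρ → (-34,62,5)
river: ρ → (5,58,-58)
river: ρ → (-58,58,5)
river: ρ → (5,62,-34)
ρ-cycle length = 10 (tail of 1 descent step not counted)

10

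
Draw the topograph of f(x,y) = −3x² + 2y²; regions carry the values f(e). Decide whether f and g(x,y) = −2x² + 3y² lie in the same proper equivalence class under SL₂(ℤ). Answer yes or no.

D₁ = 24, D₂ = 24
river cycle of f (length 2): (2, 4, -1), (-1, 4, 2)
river cycle of g (length 2): (-2, 4, 1), (1, 4, -2)
cycles differ ⇒ inequivalent

no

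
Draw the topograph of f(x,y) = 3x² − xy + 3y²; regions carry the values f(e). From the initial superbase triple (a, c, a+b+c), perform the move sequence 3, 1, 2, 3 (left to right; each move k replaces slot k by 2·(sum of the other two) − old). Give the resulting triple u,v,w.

start (3,3,5) = (f(1,0),f(0,1),f(1,1))
replace slot 3: 2·(3+3) − 5 = 7 → (3,3,7)
replace slot 1: 2·(3+7) − 3 = 17 → (17,3,7)
replace slot 2: 2·(17+7) − 3 = 45 → (17,45,7)
replace slot 3: 2·(17+45) − 7 = 117 → (17,45,117)

17,45,117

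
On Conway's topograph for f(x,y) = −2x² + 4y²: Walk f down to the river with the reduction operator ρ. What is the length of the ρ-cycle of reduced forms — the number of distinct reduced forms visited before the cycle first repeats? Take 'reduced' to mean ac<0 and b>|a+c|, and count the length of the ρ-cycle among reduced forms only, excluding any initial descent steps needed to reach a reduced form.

D = 32, ⌊√D⌋ = 5
descent: ρ → (4,0,-2)
descent: ρ → (-2,4,2)  [lands on river]
river: ρ → (2,4,-2)
ρ-cycle length = 2 (tail of 2 descent steps not counted)

2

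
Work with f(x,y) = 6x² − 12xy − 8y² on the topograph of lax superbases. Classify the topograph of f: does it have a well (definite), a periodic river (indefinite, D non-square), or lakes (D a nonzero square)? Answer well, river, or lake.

D = b²−4ac = (-12)² − 4·6·(-8) = 336
D > 0 non-square ⇒ indefinite ⇒ periodic river

river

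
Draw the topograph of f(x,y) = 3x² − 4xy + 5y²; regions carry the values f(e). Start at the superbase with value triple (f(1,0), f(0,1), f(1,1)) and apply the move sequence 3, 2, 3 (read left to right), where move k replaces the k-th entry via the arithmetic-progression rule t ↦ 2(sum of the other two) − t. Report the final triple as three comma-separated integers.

start (3,5,4) = (f(1,0),f(0,1),f(1,1))
replace slot 3: 2·(3+5) − 4 = 12 → (3,5,12)
replace slot 2: 2·(3+12) − 5 = 25 → (3,25,12)
replace slot 3: 2·(3+25) − 12 = 44 → (3,25,44)

3,25,44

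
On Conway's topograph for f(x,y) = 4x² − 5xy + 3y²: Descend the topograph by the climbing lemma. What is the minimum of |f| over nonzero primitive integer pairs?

translate: b→3 (≡-5 mod 8), so (4,-5,3)→(4,3,2)
flip: (4,3,2)→(2,-3,4)
translate: b→1 (≡-3 mod 4), so (2,-3,4)→(2,1,3)
reduced (well bottom): (2,1,3) with a≤c, −a<b≤a
well minimum = a = 2

2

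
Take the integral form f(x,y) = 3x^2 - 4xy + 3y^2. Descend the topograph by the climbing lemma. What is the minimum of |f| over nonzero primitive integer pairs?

translate: b→2 (≡-4 mod 6), so (3,-4,3)→(3,2,2)
flip: (3,2,2)→(2,-2,3)
translate: b→2 (≡-2 mod 4), so (2,-2,3)→(2,2,3)
reduced (well bottom): (2,2,3) with a≤c, −a<b≤a
well minimum = a = 2

2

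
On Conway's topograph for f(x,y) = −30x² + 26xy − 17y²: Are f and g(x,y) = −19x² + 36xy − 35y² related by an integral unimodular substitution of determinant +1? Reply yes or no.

D₁ = -1364, D₂ = -1364
f is negative-definite; reduce −f:
−f: flip: (30,-26,17)→(17,26,30)
−f: translate: b→-8 (≡26 mod 34), so (17,26,30)→(17,-8,21)
−f: reduced (well bottom): (17,-8,21) with a≤c, −a<b≤a
flip sign back: reduced form of f is (-17,8,-21)
g is negative-definite; reduce −g:
−g: translate: b→2 (≡-36 mod 38), so (19,-36,35)→(19,2,18)
−g: flip: (19,2,18)→(18,-2,19)
−g: reduced (well bottom): (18,-2,19) with a≤c, −a<b≤a
flip sign back: reduced form of g is (-18,2,-19)
reduced forms (-17, 8, -21) vs (-18, 2, -19) ⇒ inequivalent

no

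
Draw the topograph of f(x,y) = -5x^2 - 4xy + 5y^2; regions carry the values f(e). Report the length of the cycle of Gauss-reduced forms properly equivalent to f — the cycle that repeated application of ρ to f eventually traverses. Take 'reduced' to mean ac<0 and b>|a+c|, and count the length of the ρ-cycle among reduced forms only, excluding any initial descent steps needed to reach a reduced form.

D = 116, ⌊√D⌋ = 10
descent: ρ → (5,4,-5)  [lands on river]
river: ρ → (-5,6,4)
river: ρ → (4,10,-1)
river: ρ → (-1,10,4)
river: ρ → (4,6,-5)
river: ρ → (-5,4,5)
river: ρ → (5,6,-4)
river: ρ → (-4,10,1)
river: ρ → (1,10,-4)
river: ρ → (-4,6,5)
ρ-cycle length = 10 (tail of 1 descent step not counted)

10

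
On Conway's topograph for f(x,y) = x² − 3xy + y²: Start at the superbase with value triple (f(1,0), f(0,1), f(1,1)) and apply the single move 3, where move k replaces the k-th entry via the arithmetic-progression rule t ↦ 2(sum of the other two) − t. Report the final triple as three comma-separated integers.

start (1,1,-1) = (f(1,0),f(0,1),f(1,1))
replace slot 3: 2·(1+1) − (-1) = 5 → (1,1,5)

1,1,5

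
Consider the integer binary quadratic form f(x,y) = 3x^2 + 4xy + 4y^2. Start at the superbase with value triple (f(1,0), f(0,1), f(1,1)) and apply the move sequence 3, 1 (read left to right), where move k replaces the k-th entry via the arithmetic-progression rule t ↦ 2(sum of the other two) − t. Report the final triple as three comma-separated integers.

start (3,4,11) = (f(1,0),f(0,1),f(1,1))
replace slot 3: 2·(3+4) − 11 = 3 → (3,4,3)
replace slot 1: 2·(4+3) − 3 = 11 → (11,4,3)

11,4,3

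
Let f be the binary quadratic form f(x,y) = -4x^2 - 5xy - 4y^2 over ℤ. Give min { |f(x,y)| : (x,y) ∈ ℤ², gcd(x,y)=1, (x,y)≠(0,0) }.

translate: b→-3 (≡5 mod 8), so (4,5,4)→(4,-3,3)
flip: (4,-3,3)→(3,3,4)
reduced (well bottom): (3,3,4) with a≤c, −a<b≤a
well minimum |f| = |-3| = 3 (negative-definite)

3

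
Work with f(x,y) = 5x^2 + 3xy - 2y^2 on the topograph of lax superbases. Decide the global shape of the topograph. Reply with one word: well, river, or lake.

D = b²−4ac = 3² − 4·5·(-2) = 49
D = 7² is a perfect square ⇒ form factors over ℤ ⇒ lakes

lake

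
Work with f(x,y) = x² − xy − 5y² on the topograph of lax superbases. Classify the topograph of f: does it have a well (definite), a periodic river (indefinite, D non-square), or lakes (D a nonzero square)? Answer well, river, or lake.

D = b²−4ac = (-1)² − 4·1·(-5) = 21
D > 0 non-square ⇒ indefinite ⇒ periodic river

river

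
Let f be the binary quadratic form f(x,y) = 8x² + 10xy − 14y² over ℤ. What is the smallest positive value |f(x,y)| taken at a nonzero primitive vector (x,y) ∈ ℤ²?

river: ρ → (-14,18,4)
river: ρ → (4,22,-4)
river: ρ → (-4,18,14)
river: ρ → (14,10,-8)
river: ρ → (-8,22,2)
river: ρ → (2,22,-8)
river: ρ → (-8,10,14)
river: ρ → (14,18,-4)
river: ρ → (-4,22,4)
river: ρ → (4,18,-14)
river: ρ → (-14,10,8)
river: ρ → (8,22,-2)
river: ρ → (-2,22,8)
river: ρ → (8,10,-14)
closes: descent 0, river 14
min |a| on river = 2

2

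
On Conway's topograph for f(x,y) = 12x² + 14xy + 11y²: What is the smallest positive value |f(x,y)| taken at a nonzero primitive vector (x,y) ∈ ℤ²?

translate: b→-10 (≡14 mod 24), so (12,14,11)→(12,-10,9)
flip: (12,-10,9)→(9,10,12)
translate: b→-8 (≡10 mod 18), so (9,10,12)→(9,-8,11)
reduced (well bottom): (9,-8,11) with a≤c, −a<b≤a
well minimum = a = 9

9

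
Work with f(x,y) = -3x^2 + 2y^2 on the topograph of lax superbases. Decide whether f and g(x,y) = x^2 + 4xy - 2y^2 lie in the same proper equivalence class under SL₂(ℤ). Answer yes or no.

D₁ = 24, D₂ = 24
river cycle of f (length 2): (2, 4, -1), (-1, 4, 2)
river cycle of g (length 2): (-2, 4, 1), (1, 4, -2)
cycles differ ⇒ inequivalent

no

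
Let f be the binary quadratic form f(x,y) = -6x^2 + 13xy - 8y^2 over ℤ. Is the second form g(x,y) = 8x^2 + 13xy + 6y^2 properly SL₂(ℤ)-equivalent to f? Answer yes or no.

D₁ = -23, D₂ = -23
f is negative-definite; reduce −f:
−f: translate: b→-1 (≡-13 mod 12), so (6,-13,8)→(6,-1,1)
−f: flip: (6,-1,1)→(1,1,6)
−f: reduced (well bottom): (1,1,6) with a≤c, −a<b≤a
flip sign back: reduced form of f is (-1,-1,-6)
g: translate: b→-3 (≡13 mod 16), so (8,13,6)→(8,-3,1)
g: flip: (8,-3,1)→(1,3,8)
g: translate: b→1 (≡3 mod 2), so (1,3,8)→(1,1,6)
g: reduced (well bottom): (1,1,6) with a≤c, −a<b≤a
reduced forms (-1, -1, -6) vs (1, 1, 6) ⇒ inequivalent

no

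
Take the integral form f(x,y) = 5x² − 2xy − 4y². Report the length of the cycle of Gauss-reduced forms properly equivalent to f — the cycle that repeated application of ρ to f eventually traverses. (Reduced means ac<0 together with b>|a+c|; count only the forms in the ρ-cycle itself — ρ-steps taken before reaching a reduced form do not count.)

D = 84, ⌊√D⌋ = 9
descent: ρ → (-4,2,5)  [lands on river]
river: ρ → (5,8,-1)
river: ρ → (-1,8,5)
river: ρ → (5,2,-4)
river: ρ → (-4,6,3)
river: ρ → (3,6,-4)
ρ-cycle length = 6 (tail of 1 descent step not counted)

6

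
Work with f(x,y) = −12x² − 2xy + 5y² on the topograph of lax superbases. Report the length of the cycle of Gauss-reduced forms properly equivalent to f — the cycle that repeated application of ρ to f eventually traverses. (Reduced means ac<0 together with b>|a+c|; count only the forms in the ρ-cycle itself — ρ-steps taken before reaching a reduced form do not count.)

D = 244, ⌊√D⌋ = 15
descent: ρ → (5,12,-5)  [lands on river]
river: ρ → (-5,8,9)
river: ρ → (9,10,-4)
river: ρ → (-4,14,3)
river: ρ → (3,10,-12)
river: ρ → (-12,14,1)
river: ρ → (1,14,-12)
river: ρ → (-12,10,3)
river: ρ → (3,14,-4)
river: ρ → (-4,10,9)
river: ρ → (9,8,-5)
river: ρ → (-5,12,5)
river: ρ → (5,8,-9)
river: ρ → (-9,10,4)
river: ρ → (4,14,-3)
river: ρ → (-3,10,12)
river: ρ → (12,14,-1)
river: ρ → (-1,14,12)
river: ρ → (12,10,-3)
river: ρ → (-3,14,4)
river: ρ → (4,10,-9)
river: ρ → (-9,8,5)
ρ-cycle length = 22 (tail of 1 descent step not counted)

22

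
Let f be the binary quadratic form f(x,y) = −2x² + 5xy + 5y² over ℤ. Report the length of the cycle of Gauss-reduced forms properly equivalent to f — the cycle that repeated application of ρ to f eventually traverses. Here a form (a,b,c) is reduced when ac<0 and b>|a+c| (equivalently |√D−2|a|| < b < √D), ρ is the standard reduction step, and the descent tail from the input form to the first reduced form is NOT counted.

D = 65, ⌊√D⌋ = 8
river: ρ → (5,5,-2)
river: ρ → (-2,7,2)
river: ρ → (2,5,-5)
river: ρ → (-5,5,2)
river: ρ → (2,7,-2)
river: ρ → (-2,5,5)
ρ-cycle length = 6 (tail of 0 descent steps not counted)

6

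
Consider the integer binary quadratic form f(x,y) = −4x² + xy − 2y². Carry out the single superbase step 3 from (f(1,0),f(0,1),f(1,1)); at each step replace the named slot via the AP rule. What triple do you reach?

start (-4,-2,-5) = (f(1,0),f(0,1),f(1,1))
replace slot 3: 2·((-4)+(-2)) − (-5) = -7 → (-4,-2,-7)

-4,-2,-7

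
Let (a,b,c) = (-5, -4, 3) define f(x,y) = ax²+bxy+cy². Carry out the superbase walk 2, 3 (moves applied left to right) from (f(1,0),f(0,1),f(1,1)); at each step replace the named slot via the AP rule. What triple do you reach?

start (-5,3,-6) = (f(1,0),f(0,1),f(1,1))
replace slot 2: 2·((-5)+(-6)) − 3 = -25 → (-5,-25,-6)
replace slot 3: 2·((-5)+(-25)) − (-6) = -54 → (-5,-25,-54)

-5,-25,-54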